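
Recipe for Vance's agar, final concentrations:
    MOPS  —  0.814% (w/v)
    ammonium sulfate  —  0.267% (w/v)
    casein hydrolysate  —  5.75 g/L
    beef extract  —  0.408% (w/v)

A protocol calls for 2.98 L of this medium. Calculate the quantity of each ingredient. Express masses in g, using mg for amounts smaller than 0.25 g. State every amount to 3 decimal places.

MOPS 24.257 g; ammonium sulfate 7.957 g; casein hydrolysate 17.135 g; beef extract 12.158 g

Working volume: 2.98 L.
MOPS: 0.814 g per 100 mL × 2980 mL ÷ 100 = 24.257 g
ammonium sulfate: 0.267% w/v = 2.67 g/L → 2.67 × 2.98 L = 7.957 g
casein hydrolysate: 5.75 g/L × 2.98 L = 17.135 g
beef extract: 0.408 g per 100 mL × 2980 mL ÷ 100 = 12.158 g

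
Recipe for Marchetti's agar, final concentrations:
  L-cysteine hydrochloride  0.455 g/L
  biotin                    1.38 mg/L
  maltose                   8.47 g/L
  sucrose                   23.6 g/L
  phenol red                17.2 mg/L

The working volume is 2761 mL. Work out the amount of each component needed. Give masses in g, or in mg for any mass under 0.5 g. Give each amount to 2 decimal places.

Target volume = 2761 mL = 2.761 L.
L-cysteine hydrochloride: 0.455 g/L × 2.761 L = 1.26 g
biotin: 1.38 mg/L × 2.761 L = 3.81 mg
maltose: 8.47 g/L × 2.761 L = 23.39 g
sucrose: 23.6 g/L × 2.761 L = 65.16 g
phenol red: 17.2 mg/L × 2.761 L = 47.49 mg

L-cysteine hydrochloride 1.26 g; biotin 3.81 mg; maltose 23.39 g; sucrose 65.16 g; phenol red 47.49 mg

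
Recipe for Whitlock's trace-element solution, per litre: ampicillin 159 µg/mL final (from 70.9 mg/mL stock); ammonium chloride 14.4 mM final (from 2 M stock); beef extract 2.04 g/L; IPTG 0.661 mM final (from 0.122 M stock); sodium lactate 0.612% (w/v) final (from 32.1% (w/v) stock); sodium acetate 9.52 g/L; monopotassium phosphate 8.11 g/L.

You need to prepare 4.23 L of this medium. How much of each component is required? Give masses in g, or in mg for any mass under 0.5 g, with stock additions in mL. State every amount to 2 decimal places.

ampicillin 9.49 mL; ammonium chloride 30.46 mL; beef extract 8.63 g; IPTG 22.92 mL; sodium lactate 80.65 mL; sodium acetate 40.27 g; monopotassium phosphate 34.31 g

Working volume: 4.23 L.
ampicillin: dilute stock: 159 µg/mL × 4230 mL ÷ 70900 µg/mL = 9.49 mL
ammonium chloride: dilute stock: 14.4 mM × 4230 mL ÷ 2000 mM = 30.46 mL
beef extract: 2.04 g/L × 4.23 L = 8.63 g
IPTG: C1V1 = C2V2 → 0.661 mM × 4230 mL ÷ 122 mM = 22.92 mL
sodium lactate: dilute stock: 0.612% ÷ 32.1% × 4230 mL = 80.65 mL
sodium acetate: 9.52 g/L × 4.23 L = 40.27 g
monopotassium phosphate: 8.11 g/L × 4.23 L = 34.31 g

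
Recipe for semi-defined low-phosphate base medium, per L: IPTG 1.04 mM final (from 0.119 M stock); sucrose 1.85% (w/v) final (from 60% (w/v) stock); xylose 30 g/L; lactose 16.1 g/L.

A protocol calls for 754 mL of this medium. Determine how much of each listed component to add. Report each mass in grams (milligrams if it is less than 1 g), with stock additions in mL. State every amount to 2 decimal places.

IPTG 6.59 mL; sucrose 23.25 mL; xylose 22.62 g; lactose 12.14 g

Scale factor relative to 1 L: 0.754.
IPTG: V = C2·V2/C1 = 1.04 mM × 754 mL ÷ 119 mM = 6.59 mL
sucrose: C1V1 = C2V2 → 1.85% ÷ 60% × 754 mL = 23.25 mL
xylose: 30 g/L × 0.754 L = 22.62 g
lactose: 16.1 g/L × 0.754 L = 12.14 g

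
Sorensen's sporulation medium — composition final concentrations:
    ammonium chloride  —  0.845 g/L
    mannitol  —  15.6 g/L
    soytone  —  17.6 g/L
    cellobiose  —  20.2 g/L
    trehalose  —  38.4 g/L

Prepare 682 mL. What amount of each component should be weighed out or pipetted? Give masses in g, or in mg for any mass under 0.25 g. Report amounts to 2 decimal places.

Scale factor relative to 1 L: 0.682.
ammonium chloride: 0.845 g/L × 0.682 L = 0.58 g
mannitol: 15.6 g/L × 0.682 L = 10.64 g
soytone: 17.6 g/L × 0.682 L = 12.00 g
cellobiose: 20.2 g/L × 0.682 L = 13.78 g
trehalose: 38.4 g/L × 0.682 L = 26.19 g

ammonium chloride 0.58 g; mannitol 10.64 g; soytone 12.00 g; cellobiose 13.78 g; trehalose 26.19 g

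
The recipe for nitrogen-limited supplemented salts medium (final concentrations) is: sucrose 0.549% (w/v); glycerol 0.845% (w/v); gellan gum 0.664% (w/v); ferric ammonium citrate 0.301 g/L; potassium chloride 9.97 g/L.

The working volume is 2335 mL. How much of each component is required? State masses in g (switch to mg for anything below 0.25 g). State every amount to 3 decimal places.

sucrose 12.819 g; glycerol 19.731 g; gellan gum 15.504 g; ferric ammonium citrate 0.703 g; potassium chloride 23.280 g

Working volume: 2335 mL = 2.335 L.
sucrose: 0.549% w/v = 5.49 g/L → 5.49 × 2.335 L = 12.819 g
glycerol: 0.845 g per 100 mL × 2335 mL ÷ 100 = 19.731 g
gellan gum: 0.664% w/v = 6.64 g/L → 6.64 × 2.335 L = 15.504 g
ferric ammonium citrate: 0.301 g/L × 2.335 L = 0.703 g
potassium chloride: 9.97 g/L × 2.335 L = 23.280 g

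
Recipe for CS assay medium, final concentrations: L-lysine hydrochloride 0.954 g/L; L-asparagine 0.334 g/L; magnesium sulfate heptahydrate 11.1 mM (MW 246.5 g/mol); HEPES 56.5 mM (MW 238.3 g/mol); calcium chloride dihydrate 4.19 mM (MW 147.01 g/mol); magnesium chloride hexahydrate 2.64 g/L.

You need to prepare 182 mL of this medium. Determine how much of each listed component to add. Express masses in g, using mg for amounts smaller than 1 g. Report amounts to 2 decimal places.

Scale factor relative to 1 L: 0.182.
L-lysine hydrochloride: 0.954 g/L × 0.182 L = 0.173628 g = 173.63 mg
L-asparagine: 0.334 g/L × 0.182 L = 0.060788 g = 60.79 mg
magnesium sulfate heptahydrate: 11.1 mmol/L × 246.5 mg/mmol × 0.182 L = 497.98 mg
HEPES: 56.5 mmol/L × 238.3 g/mol × 0.182 L ÷ 1000 = 2.45 g
calcium chloride dihydrate: 4.19 mmol/L × 147.01 mg/mmol × 0.182 L = 112.11 mg
magnesium chloride hexahydrate: 2.64 g/L × 0.182 L = 0.48048 g = 480.48 mg

L-lysine hydrochloride 173.63 mg; L-asparagine 60.79 mg; magnesium sulfate heptahydrate 497.98 mg; HEPES 2.45 g; calcium chloride dihydrate 112.11 mg; magnesium chloride hexahydrate 480.48 mg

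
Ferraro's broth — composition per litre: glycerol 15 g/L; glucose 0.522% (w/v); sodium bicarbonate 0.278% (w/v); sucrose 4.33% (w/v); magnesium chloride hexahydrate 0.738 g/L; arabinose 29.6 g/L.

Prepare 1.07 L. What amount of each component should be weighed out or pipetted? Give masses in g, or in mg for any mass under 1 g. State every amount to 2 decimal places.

Working volume: 1.07 L.
glycerol: 15 g/L × 1.07 L = 16.05 g
glucose: 0.522% w/v = 5.22 g/L → 5.22 × 1.07 L = 5.59 g
sodium bicarbonate: 0.278% w/v = 2.78 g/L → 2.78 × 1.07 L = 2.97 g
sucrose: 4.33 g per 100 mL × 1070 mL ÷ 100 = 46.33 g
magnesium chloride hexahydrate: 0.738 g/L × 1.07 L = 0.78966 g = 789.66 mg
arabinose: 29.6 g/L × 1.07 L = 31.67 g

glycerol 16.05 g; glucose 5.59 g; sodium bicarbonate 2.97 g; sucrose 46.33 g; magnesium chloride hexahydrate 789.66 mg; arabinose 31.67 g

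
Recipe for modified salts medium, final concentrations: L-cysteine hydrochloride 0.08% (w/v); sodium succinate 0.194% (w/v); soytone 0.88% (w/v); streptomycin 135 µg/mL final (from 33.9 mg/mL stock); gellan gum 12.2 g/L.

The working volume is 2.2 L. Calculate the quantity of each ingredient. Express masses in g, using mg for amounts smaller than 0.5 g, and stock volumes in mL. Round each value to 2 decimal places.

L-cysteine hydrochloride 1.76 g; sodium succinate 4.27 g; soytone 19.36 g; streptomycin 8.76 mL; gellan gum 26.84 g

Working volume: 2.2 L.
L-cysteine hydrochloride: 0.08 g per 100 mL × 2200 mL ÷ 100 = 1.76 g
sodium succinate: 0.194 g per 100 mL × 2200 mL ÷ 100 = 4.27 g
soytone: 0.88 g per 100 mL × 2200 mL ÷ 100 = 19.36 g
streptomycin: V = C2·V2/C1 = 135 µg/mL × 2200 mL ÷ 33900 µg/mL = 8.76 mL
gellan gum: 12.2 g/L × 2.2 L = 26.84 g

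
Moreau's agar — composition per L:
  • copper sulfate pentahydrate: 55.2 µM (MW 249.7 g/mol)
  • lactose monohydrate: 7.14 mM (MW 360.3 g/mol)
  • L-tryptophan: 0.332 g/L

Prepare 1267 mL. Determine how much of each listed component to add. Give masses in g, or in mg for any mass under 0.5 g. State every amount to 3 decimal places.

copper sulfate pentahydrate 17.464 mg; lactose monohydrate 3.259 g; L-tryptophan 420.644 mg

Working volume: 1267 mL = 1.267 L.
copper sulfate pentahydrate: 55.2 µmol/L × 249.7 g/mol × 1.267 L ÷ 1000 = 17.464 mg
lactose monohydrate: 7.14 mmol/L × 360.3 g/mol × 1.267 L ÷ 1000 = 3.259 g
L-tryptophan: 0.332 g/L × 1.267 L = 0.420644 g = 420.644 mg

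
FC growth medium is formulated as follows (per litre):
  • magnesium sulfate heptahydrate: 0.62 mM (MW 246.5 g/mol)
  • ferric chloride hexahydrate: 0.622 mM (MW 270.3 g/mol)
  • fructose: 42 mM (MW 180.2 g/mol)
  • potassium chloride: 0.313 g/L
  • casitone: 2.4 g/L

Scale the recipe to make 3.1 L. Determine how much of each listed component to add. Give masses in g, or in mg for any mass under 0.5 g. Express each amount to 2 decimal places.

Scale factor relative to 1 L: 3.1.
magnesium sulfate heptahydrate: 0.62 mmol/L × 246.5 mg/mmol × 3.1 L = 473.77 mg
ferric chloride hexahydrate: 0.622 mmol/L × 270.3 g/mol × 3.1 L ÷ 1000 = 0.52 g
fructose: 42 mmol/L × 180.2 g/mol × 3.1 L ÷ 1000 = 23.46 g
potassium chloride: 0.313 g/L × 3.1 L = 0.97 g
casitone: 2.4 g/L × 3.1 L = 7.44 g

magnesium sulfate heptahydrate 473.77 mg; ferric chloride hexahydrate 0.52 g; fructose 23.46 g; potassium chloride 0.97 g; casitone 7.44 g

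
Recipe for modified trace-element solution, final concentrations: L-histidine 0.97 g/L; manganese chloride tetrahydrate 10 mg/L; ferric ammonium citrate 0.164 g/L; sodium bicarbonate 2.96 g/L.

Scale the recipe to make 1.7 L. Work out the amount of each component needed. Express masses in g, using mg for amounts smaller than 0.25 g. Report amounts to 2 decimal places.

L-histidine 1.65 g; manganese chloride tetrahydrate 17.00 mg; ferric ammonium citrate 0.28 g; sodium bicarbonate 5.03 g

Working volume: 1.7 L.
L-histidine: 0.97 g/L × 1.7 L = 1.65 g
manganese chloride tetrahydrate: 10 mg/L × 1.7 L = 17.00 mg
ferric ammonium citrate: 0.164 g/L × 1.7 L = 0.28 g
sodium bicarbonate: 2.96 g/L × 1.7 L = 5.03 g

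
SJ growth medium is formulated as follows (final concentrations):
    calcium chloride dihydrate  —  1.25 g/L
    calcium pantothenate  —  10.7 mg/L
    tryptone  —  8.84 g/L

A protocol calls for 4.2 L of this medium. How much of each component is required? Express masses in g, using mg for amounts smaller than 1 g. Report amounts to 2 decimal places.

calcium chloride dihydrate 5.25 g; calcium pantothenate 44.94 mg; tryptone 37.13 g

Working volume: 4.2 L.
calcium chloride dihydrate: 1.25 g/L × 4.2 L = 5.25 g
calcium pantothenate: 10.7 mg/L × 4.2 L = 44.94 mg
tryptone: 8.84 g/L × 4.2 L = 37.13 g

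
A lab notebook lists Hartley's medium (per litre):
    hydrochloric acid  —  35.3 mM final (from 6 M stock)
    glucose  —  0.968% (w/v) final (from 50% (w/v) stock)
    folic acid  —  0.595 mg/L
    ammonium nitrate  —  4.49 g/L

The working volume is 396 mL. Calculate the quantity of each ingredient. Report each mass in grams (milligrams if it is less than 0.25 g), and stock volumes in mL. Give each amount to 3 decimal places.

hydrochloric acid 2.330 mL; glucose 7.667 mL; folic acid 0.236 mg; ammonium nitrate 1.778 g

Working volume: 396 mL = 0.396 L.
hydrochloric acid: dilute stock: 35.3 mM × 396 mL ÷ 6000 mM = 2.330 mL
glucose: C1V1 = C2V2 → 0.968% ÷ 50% × 396 mL = 7.667 mL
folic acid: 0.595 mg/L × 0.396 L = 0.236 mg
ammonium nitrate: 4.49 g/L × 0.396 L = 1.778 g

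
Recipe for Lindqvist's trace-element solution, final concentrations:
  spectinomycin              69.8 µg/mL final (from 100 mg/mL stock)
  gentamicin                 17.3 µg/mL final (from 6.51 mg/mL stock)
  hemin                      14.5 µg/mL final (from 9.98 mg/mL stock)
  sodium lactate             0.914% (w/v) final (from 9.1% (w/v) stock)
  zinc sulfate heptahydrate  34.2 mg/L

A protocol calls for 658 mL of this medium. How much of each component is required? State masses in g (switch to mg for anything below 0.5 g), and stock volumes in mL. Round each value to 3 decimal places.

Scale factor relative to 1 L: 0.658.
spectinomycin: V = C2·V2/C1 = 69.8 µg/mL × 658 mL ÷ 100000 µg/mL = 0.459 mL
gentamicin: dilute stock: 17.3 µg/mL × 658 mL ÷ 6510 µg/mL = 1.749 mL
hemin: V = C2·V2/C1 = 14.5 µg/mL × 658 mL ÷ 9980 µg/mL = 0.956 mL
sodium lactate: V = C2·V2/C1 = 0.914% ÷ 9.1% × 658 mL = 66.089 mL
zinc sulfate heptahydrate: 34.2 mg/L × 0.658 L = 22.504 mg

spectinomycin 0.459 mL; gentamicin 1.749 mL; hemin 0.956 mL; sodium lactate 66.089 mL; zinc sulfate heptahydrate 22.504 mg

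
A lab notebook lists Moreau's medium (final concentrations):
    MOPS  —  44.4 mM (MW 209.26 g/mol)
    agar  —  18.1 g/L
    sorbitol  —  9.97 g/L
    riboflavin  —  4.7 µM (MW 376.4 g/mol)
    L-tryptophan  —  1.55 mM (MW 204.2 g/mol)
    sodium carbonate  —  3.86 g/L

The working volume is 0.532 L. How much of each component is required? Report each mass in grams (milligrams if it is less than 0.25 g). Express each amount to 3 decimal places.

Working volume: 0.532 L.
MOPS: 44.4 mmol/L × 209.26 g/mol × 0.532 L ÷ 1000 = 4.943 g
agar: 18.1 g/L × 0.532 L = 9.629 g
sorbitol: 9.97 g/L × 0.532 L = 5.304 g
riboflavin: 4.7 µmol/L × 376.4 g/mol × 0.532 L ÷ 1000 = 0.941 mg
L-tryptophan: 1.55 mmol/L × 204.2 mg/mmol × 0.532 L = 168.383 mg
sodium carbonate: 3.86 g/L × 0.532 L = 2.054 g

MOPS 4.943 g; agar 9.629 g; sorbitol 5.304 g; riboflavin 0.941 mg; L-tryptophan 168.383 mg; sodium carbonate 2.054 g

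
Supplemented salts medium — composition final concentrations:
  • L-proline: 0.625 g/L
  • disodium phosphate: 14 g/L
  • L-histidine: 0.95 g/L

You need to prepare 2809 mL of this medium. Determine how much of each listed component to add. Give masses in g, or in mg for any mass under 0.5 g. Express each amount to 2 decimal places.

L-proline 1.76 g; disodium phosphate 39.33 g; L-histidine 2.67 g

Scale factor relative to 1 L: 2.809.
L-proline: 0.625 g/L × 2.809 L = 1.76 g
disodium phosphate: 14 g/L × 2.809 L = 39.33 g
L-histidine: 0.95 g/L × 2.809 L = 2.67 g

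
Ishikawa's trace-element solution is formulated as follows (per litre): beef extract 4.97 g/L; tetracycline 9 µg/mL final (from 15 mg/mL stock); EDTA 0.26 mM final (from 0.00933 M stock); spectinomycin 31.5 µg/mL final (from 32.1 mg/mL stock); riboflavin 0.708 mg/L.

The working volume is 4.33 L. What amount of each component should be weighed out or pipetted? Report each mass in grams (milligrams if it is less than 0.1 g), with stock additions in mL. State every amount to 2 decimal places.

beef extract 21.52 g; tetracycline 2.60 mL; EDTA 120.66 mL; spectinomycin 4.25 mL; riboflavin 3.07 mg

Working volume: 4.33 L.
beef extract: 4.97 g/L × 4.33 L = 21.52 g
tetracycline: C1V1 = C2V2 → 9 µg/mL × 4330 mL ÷ 15000 µg/mL = 2.60 mL
EDTA: C1V1 = C2V2 → 0.26 mM × 4330 mL ÷ 9.33 mM = 120.66 mL
spectinomycin: dilute stock: 31.5 µg/mL × 4330 mL ÷ 32100 µg/mL = 4.25 mL
riboflavin: 0.708 mg/L × 4.33 L = 3.07 mg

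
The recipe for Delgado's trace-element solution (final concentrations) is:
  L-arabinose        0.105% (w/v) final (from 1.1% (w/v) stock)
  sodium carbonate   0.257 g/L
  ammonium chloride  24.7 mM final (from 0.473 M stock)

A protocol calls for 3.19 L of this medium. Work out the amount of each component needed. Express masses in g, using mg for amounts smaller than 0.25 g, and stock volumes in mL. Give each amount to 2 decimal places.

L-arabinose 304.50 mL; sodium carbonate 0.82 g; ammonium chloride 166.58 mL

Working volume: 3.19 L.
L-arabinose: V = C2·V2/C1 = 0.105% ÷ 1.1% × 3190 mL = 304.50 mL
sodium carbonate: 0.257 g/L × 3.19 L = 0.82 g
ammonium chloride: C1V1 = C2V2 → 24.7 mM × 3190 mL ÷ 473 mM = 166.58 mL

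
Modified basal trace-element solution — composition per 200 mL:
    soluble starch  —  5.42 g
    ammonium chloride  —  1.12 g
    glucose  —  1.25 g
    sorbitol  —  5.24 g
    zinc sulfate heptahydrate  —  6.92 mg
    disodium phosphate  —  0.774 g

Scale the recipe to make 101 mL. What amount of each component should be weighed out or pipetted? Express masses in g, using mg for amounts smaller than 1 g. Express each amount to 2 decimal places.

soluble starch 2.74 g; ammonium chloride 565.60 mg; glucose 631.25 mg; sorbitol 2.65 g; zinc sulfate heptahydrate 3.49 mg; disodium phosphate 390.87 mg

Ratio of target to recipe volume: 101 / 200 = 0.505.
soluble starch: 5.42 g × (101 mL / 200 mL) = 2.74 g
ammonium chloride: 1.12 g × (101 mL / 200 mL) = 0.5656 g = 565.60 mg
glucose: 1.25 g × (101 mL / 200 mL) = 0.63125 g = 631.25 mg
sorbitol: 5.24 g × (101 mL / 200 mL) = 2.65 g
zinc sulfate heptahydrate: 6.92 mg × (101 mL / 200 mL) = 3.49 mg
disodium phosphate: 0.774 g × (101 mL / 200 mL) = 0.39087 g = 390.87 mg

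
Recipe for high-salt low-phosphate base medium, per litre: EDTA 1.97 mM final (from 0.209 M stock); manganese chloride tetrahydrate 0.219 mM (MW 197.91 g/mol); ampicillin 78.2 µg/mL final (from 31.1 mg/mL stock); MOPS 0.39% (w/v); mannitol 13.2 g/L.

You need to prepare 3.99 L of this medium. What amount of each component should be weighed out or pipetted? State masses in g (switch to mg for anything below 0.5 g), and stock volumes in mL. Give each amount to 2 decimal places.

Working volume: 3.99 L.
EDTA: V = C2·V2/C1 = 1.97 mM × 3990 mL ÷ 209 mM = 37.61 mL
manganese chloride tetrahydrate: 0.219 mmol/L × 197.91 mg/mmol × 3.99 L = 172.94 mg
ampicillin: dilute stock: 78.2 µg/mL × 3990 mL ÷ 31100 µg/mL = 10.03 mL
MOPS: 0.39 g per 100 mL × 3990 mL ÷ 100 = 15.56 g
mannitol: 13.2 g/L × 3.99 L = 52.67 g

EDTA 37.61 mL; manganese chloride tetrahydrate 172.94 mg; ampicillin 10.03 mL; MOPS 15.56 g; mannitol 52.67 g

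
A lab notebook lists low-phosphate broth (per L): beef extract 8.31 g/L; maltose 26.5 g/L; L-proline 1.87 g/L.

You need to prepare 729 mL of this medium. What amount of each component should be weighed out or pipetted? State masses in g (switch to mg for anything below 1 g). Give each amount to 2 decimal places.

Scale factor relative to 1 L: 0.729.
beef extract: 8.31 g/L × 0.729 L = 6.06 g
maltose: 26.5 g/L × 0.729 L = 19.32 g
L-proline: 1.87 g/L × 0.729 L = 1.36 g

beef extract 6.06 g; maltose 19.32 g; L-proline 1.36 g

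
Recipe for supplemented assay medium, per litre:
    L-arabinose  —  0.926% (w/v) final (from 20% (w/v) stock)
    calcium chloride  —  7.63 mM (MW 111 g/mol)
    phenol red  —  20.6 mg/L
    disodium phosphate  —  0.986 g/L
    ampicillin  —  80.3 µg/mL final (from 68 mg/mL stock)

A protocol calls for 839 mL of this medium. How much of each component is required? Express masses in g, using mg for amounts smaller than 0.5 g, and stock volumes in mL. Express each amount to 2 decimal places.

L-arabinose 38.85 mL; calcium chloride 0.71 g; phenol red 17.28 mg; disodium phosphate 0.83 g; ampicillin 0.99 mL

Target volume = 839 mL = 0.839 L.
L-arabinose: C1V1 = C2V2 → 0.926% ÷ 20% × 839 mL = 38.85 mL
calcium chloride: 7.63 mmol/L × 111 g/mol × 0.839 L ÷ 1000 = 0.71 g
phenol red: 20.6 mg/L × 0.839 L = 17.28 mg
disodium phosphate: 0.986 g/L × 0.839 L = 0.83 g
ampicillin: dilute stock: 80.3 µg/mL × 839 mL ÷ 68000 µg/mL = 0.99 mL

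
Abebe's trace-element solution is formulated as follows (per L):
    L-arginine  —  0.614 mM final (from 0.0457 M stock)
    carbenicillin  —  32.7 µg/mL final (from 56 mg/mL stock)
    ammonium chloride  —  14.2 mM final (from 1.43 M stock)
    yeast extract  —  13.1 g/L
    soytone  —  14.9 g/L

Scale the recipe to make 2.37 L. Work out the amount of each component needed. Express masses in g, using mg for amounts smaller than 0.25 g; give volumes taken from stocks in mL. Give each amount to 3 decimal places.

Scale factor relative to 1 L: 2.37.
L-arginine: C1V1 = C2V2 → 0.614 mM × 2370 mL ÷ 45.7 mM = 31.842 mL
carbenicillin: dilute stock: 32.7 µg/mL × 2370 mL ÷ 56000 µg/mL = 1.384 mL
ammonium chloride: C1V1 = C2V2 → 14.2 mM × 2370 mL ÷ 1430 mM = 23.534 mL
yeast extract: 13.1 g/L × 2.37 L = 31.047 g
soytone: 14.9 g/L × 2.37 L = 35.313 g

L-arginine 31.842 mL; carbenicillin 1.384 mL; ammonium chloride 23.534 mL; yeast extract 31.047 g; soytone 35.313 g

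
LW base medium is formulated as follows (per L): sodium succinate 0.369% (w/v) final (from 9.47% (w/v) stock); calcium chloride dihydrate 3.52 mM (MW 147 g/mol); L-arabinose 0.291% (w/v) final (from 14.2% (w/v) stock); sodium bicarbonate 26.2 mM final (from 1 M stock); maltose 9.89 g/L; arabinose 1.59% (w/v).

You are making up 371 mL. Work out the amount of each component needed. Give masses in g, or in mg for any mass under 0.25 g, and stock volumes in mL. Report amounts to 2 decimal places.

Scale factor relative to 1 L: 0.371.
sodium succinate: dilute stock: 0.369% ÷ 9.47% × 371 mL = 14.46 mL
calcium chloride dihydrate: 3.52 mmol/L × 147 mg/mmol × 0.371 L = 191.97 mg
L-arabinose: C1V1 = C2V2 → 0.291% ÷ 14.2% × 371 mL = 7.60 mL
sodium bicarbonate: dilute stock: 26.2 mM × 371 mL ÷ 1000 mM = 9.72 mL
maltose: 9.89 g/L × 0.371 L = 3.67 g
arabinose: 1.59% w/v = 15.9 g/L → 15.9 × 0.371 L = 5.90 g

sodium succinate 14.46 mL; calcium chloride dihydrate 191.97 mg; L-arabinose 7.60 mL; sodium bicarbonate 9.72 mL; maltose 3.67 g; arabinose 5.90 g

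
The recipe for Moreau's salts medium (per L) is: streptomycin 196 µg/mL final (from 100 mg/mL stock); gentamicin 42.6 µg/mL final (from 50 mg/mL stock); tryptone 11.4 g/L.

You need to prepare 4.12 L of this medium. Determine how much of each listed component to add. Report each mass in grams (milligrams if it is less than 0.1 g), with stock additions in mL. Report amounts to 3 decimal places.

Scale factor relative to 1 L: 4.12.
streptomycin: V = C2·V2/C1 = 196 µg/mL × 4120 mL ÷ 100000 µg/mL = 8.075 mL
gentamicin: V = C2·V2/C1 = 42.6 µg/mL × 4120 mL ÷ 50000 µg/mL = 3.510 mL
tryptone: 11.4 g/L × 4.12 L = 46.968 g

streptomycin 8.075 mL; gentamicin 3.510 mL; tryptone 46.968 g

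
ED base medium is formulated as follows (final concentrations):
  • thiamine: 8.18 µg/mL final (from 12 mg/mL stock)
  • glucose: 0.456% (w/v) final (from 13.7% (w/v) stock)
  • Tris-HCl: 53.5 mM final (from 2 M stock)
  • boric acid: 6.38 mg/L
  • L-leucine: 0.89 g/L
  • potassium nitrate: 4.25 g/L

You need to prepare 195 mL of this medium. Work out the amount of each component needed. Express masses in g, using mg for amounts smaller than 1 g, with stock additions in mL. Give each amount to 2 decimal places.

thiamine 0.13 mL; glucose 6.49 mL; Tris-HCl 5.22 mL; boric acid 1.24 mg; L-leucine 173.55 mg; potassium nitrate 828.75 mg

Target volume = 195 mL = 0.195 L.
thiamine: V = C2·V2/C1 = 8.18 µg/mL × 195 mL ÷ 12000 µg/mL = 0.13 mL
glucose: C1V1 = C2V2 → 0.456% ÷ 13.7% × 195 mL = 6.49 mL
Tris-HCl: V = C2·V2/C1 = 53.5 mM × 195 mL ÷ 2000 mM = 5.22 mL
boric acid: 6.38 mg/L × 0.195 L = 1.24 mg
L-leucine: 0.89 g/L × 0.195 L = 0.17355 g = 173.55 mg
potassium nitrate: 4.25 g/L × 0.195 L = 0.82875 g = 828.75 mg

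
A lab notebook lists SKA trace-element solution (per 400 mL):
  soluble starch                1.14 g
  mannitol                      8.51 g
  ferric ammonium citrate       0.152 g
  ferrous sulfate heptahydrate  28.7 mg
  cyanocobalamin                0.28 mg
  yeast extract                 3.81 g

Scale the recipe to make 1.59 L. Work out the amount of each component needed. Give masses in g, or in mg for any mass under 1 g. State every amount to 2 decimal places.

Ratio of target to recipe volume: 1590 / 400 = 3.975.
soluble starch: 1.14 g × (1590 mL / 400 mL) = 4.53 g
mannitol: 8.51 g × (1590 mL / 400 mL) = 33.83 g
ferric ammonium citrate: 0.152 g × (1590 mL / 400 mL) = 0.6042 g = 604.20 mg
ferrous sulfate heptahydrate: 28.7 mg × (1590 mL / 400 mL) = 114.08 mg
cyanocobalamin: 0.28 mg × (1590 mL / 400 mL) = 1.11 mg
yeast extract: 3.81 g × (1590 mL / 400 mL) = 15.14 g

soluble starch 4.53 g; mannitol 33.83 g; ferric ammonium citrate 604.20 mg; ferrous sulfate heptahydrate 114.08 mg; cyanocobalamin 1.11 mg; yeast extract 15.14 g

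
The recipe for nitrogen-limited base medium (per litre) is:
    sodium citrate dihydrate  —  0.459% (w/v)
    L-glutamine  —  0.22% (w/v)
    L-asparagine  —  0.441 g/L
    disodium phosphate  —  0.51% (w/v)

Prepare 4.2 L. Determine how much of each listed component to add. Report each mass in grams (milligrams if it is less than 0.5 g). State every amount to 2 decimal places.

Working volume: 4.2 L.
sodium citrate dihydrate: 0.459 g per 100 mL × 4200 mL ÷ 100 = 19.28 g
L-glutamine: 0.22 g per 100 mL × 4200 mL ÷ 100 = 9.24 g
L-asparagine: 0.441 g/L × 4.2 L = 1.85 g
disodium phosphate: 0.51 g per 100 mL × 4200 mL ÷ 100 = 21.42 g

sodium citrate dihydrate 19.28 g; L-glutamine 9.24 g; L-asparagine 1.85 g; disodium phosphate 21.42 g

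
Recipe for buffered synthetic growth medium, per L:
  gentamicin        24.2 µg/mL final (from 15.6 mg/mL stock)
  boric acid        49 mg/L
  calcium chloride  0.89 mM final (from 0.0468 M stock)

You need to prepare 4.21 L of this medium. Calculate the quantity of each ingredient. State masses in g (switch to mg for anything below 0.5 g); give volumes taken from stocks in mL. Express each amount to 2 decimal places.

gentamicin 6.53 mL; boric acid 206.29 mg; calcium chloride 80.06 mL

Scale factor relative to 1 L: 4.21.
gentamicin: V = C2·V2/C1 = 24.2 µg/mL × 4210 mL ÷ 15600 µg/mL = 6.53 mL
boric acid: 49 mg/L × 4.21 L = 206.29 mg
calcium chloride: dilute stock: 0.89 mM × 4210 mL ÷ 46.8 mM = 80.06 mL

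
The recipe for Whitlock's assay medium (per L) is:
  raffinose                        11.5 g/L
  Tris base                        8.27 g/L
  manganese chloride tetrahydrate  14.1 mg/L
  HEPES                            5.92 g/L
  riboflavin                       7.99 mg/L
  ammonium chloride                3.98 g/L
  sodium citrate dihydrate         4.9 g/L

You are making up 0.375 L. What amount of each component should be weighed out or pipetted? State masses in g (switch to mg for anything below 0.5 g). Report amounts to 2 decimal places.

raffinose 4.31 g; Tris base 3.10 g; manganese chloride tetrahydrate 5.29 mg; HEPES 2.22 g; riboflavin 3.00 mg; ammonium chloride 1.49 g; sodium citrate dihydrate 1.84 g

Scale factor relative to 1 L: 0.375.
raffinose: 11.5 g/L × 0.375 L = 4.31 g
Tris base: 8.27 g/L × 0.375 L = 3.10 g
manganese chloride tetrahydrate: 14.1 mg/L × 0.375 L = 5.29 mg
HEPES: 5.92 g/L × 0.375 L = 2.22 g
riboflavin: 7.99 mg/L × 0.375 L = 3.00 mg
ammonium chloride: 3.98 g/L × 0.375 L = 1.49 g
sodium citrate dihydrate: 4.9 g/L × 0.375 L = 1.84 g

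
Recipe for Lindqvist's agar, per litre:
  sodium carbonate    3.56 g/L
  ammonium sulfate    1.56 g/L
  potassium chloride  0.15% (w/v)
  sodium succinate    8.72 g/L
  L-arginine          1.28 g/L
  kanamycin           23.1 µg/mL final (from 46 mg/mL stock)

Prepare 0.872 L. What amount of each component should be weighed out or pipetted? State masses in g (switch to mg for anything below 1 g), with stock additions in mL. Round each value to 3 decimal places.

Working volume: 0.872 L.
sodium carbonate: 3.56 g/L × 0.872 L = 3.104 g
ammonium sulfate: 1.56 g/L × 0.872 L = 1.360 g
potassium chloride: 0.15 g per 100 mL × 872 mL ÷ 100 = 1.308 g
sodium succinate: 8.72 g/L × 0.872 L = 7.604 g
L-arginine: 1.28 g/L × 0.872 L = 1.116 g
kanamycin: V = C2·V2/C1 = 23.1 µg/mL × 872 mL ÷ 46000 µg/mL = 0.438 mL

sodium carbonate 3.104 g; ammonium sulfate 1.360 g; potassium chloride 1.308 g; sodium succinate 7.604 g; L-arginine 1.116 g; kanamycin 0.438 mL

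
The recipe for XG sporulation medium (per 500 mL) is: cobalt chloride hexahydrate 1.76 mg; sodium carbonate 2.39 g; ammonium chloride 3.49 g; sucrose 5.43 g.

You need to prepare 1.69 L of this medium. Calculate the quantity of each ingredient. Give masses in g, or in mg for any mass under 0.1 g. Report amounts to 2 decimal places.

Ratio of target to recipe volume: 1690 / 500 = 3.38.
cobalt chloride hexahydrate: 1.76 mg × (1690 mL / 500 mL) = 5.95 mg
sodium carbonate: 2.39 g × (1690 mL / 500 mL) = 8.08 g
ammonium chloride: 3.49 g × (1690 mL / 500 mL) = 11.80 g
sucrose: 5.43 g × (1690 mL / 500 mL) = 18.35 g

cobalt chloride hexahydrate 5.95 mg; sodium carbonate 8.08 g; ammonium chloride 11.80 g; sucrose 18.35 g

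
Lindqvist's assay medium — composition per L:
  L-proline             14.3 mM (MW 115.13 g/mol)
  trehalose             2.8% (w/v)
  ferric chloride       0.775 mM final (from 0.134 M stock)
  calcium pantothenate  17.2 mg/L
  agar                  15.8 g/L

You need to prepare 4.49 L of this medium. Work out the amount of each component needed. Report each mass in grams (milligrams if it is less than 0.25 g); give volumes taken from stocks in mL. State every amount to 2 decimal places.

Scale factor relative to 1 L: 4.49.
L-proline: 14.3 mmol/L × 115.13 g/mol × 4.49 L ÷ 1000 = 7.39 g
trehalose: 2.8% w/v = 28 g/L → 28 × 4.49 L = 125.72 g
ferric chloride: C1V1 = C2V2 → 0.775 mM × 4490 mL ÷ 134 mM = 25.97 mL
calcium pantothenate: 17.2 mg/L × 4.49 L = 77.23 mg
agar: 15.8 g/L × 4.49 L = 70.94 g

L-proline 7.39 g; trehalose 125.72 g; ferric chloride 25.97 mL; calcium pantothenate 77.23 mg; agar 70.94 g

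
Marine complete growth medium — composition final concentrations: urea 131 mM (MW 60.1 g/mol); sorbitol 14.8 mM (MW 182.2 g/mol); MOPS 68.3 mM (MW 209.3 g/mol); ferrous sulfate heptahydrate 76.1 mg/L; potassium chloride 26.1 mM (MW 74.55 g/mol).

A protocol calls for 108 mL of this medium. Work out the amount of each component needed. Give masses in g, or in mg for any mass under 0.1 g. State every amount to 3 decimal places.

Scale factor relative to 1 L: 0.108.
urea: 131 mmol/L × 60.1 g/mol × 0.108 L ÷ 1000 = 0.850 g
sorbitol: 14.8 mmol/L × 182.2 g/mol × 0.108 L ÷ 1000 = 0.291 g
MOPS: 68.3 mmol/L × 209.3 g/mol × 0.108 L ÷ 1000 = 1.544 g
ferrous sulfate heptahydrate: 76.1 mg/L × 0.108 L = 8.219 mg
potassium chloride: 26.1 mmol/L × 74.55 g/mol × 0.108 L ÷ 1000 = 0.210 g

urea 0.850 g; sorbitol 0.291 g; MOPS 1.544 g; ferrous sulfate heptahydrate 8.219 mg; potassium chloride 0.210 g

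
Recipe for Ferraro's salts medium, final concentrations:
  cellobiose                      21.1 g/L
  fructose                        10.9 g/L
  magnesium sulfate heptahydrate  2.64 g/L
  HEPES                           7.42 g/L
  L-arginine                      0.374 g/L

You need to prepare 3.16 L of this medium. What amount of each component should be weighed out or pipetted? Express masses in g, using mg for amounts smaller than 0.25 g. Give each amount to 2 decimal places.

cellobiose 66.68 g; fructose 34.44 g; magnesium sulfate heptahydrate 8.34 g; HEPES 23.45 g; L-arginine 1.18 g

Working volume: 3.16 L.
cellobiose: 21.1 g/L × 3.16 L = 66.68 g
fructose: 10.9 g/L × 3.16 L = 34.44 g
magnesium sulfate heptahydrate: 2.64 g/L × 3.16 L = 8.34 g
HEPES: 7.42 g/L × 3.16 L = 23.45 g
L-arginine: 0.374 g/L × 3.16 L = 1.18 g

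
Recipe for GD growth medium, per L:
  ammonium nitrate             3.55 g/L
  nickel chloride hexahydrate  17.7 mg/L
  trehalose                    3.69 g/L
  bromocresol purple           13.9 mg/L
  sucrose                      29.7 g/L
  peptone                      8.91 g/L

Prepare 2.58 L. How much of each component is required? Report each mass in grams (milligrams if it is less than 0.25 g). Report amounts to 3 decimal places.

Working volume: 2.58 L.
ammonium nitrate: 3.55 g/L × 2.58 L = 9.159 g
nickel chloride hexahydrate: 17.7 mg/L × 2.58 L = 45.666 mg
trehalose: 3.69 g/L × 2.58 L = 9.520 g
bromocresol purple: 13.9 mg/L × 2.58 L = 35.862 mg
sucrose: 29.7 g/L × 2.58 L = 76.626 g
peptone: 8.91 g/L × 2.58 L = 22.988 g

ammonium nitrate 9.159 g; nickel chloride hexahydrate 45.666 mg; trehalose 9.520 g; bromocresol purple 35.862 mg; sucrose 76.626 g; peptone 22.988 g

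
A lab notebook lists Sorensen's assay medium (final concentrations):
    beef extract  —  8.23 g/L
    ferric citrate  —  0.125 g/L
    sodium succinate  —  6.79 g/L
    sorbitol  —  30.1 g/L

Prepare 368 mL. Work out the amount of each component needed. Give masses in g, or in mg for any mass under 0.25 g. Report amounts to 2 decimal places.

beef extract 3.03 g; ferric citrate 46.00 mg; sodium succinate 2.50 g; sorbitol 11.08 g

Scale factor relative to 1 L: 0.368.
beef extract: 8.23 g/L × 0.368 L = 3.03 g
ferric citrate: 0.125 g/L × 0.368 L = 0.046 g = 46.00 mg
sodium succinate: 6.79 g/L × 0.368 L = 2.50 g
sorbitol: 30.1 g/L × 0.368 L = 11.08 g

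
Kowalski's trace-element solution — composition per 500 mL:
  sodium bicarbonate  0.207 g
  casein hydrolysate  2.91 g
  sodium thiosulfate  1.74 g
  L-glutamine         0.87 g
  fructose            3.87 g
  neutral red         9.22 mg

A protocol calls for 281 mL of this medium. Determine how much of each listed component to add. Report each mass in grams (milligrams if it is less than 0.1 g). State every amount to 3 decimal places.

Scale factor = 281 mL / 500 mL = 0.562.
sodium bicarbonate: 0.207 g × (281 mL / 500 mL) = 0.116 g
casein hydrolysate: 2.91 g × (281 mL / 500 mL) = 1.635 g
sodium thiosulfate: 1.74 g × (281 mL / 500 mL) = 0.978 g
L-glutamine: 0.87 g × (281 mL / 500 mL) = 0.489 g
fructose: 3.87 g × (281 mL / 500 mL) = 2.175 g
neutral red: 9.22 mg × (281 mL / 500 mL) = 5.182 mg

sodium bicarbonate 0.116 g; casein hydrolysate 1.635 g; sodium thiosulfate 0.978 g; L-glutamine 0.489 g; fructose 2.175 g; neutral red 5.182 mg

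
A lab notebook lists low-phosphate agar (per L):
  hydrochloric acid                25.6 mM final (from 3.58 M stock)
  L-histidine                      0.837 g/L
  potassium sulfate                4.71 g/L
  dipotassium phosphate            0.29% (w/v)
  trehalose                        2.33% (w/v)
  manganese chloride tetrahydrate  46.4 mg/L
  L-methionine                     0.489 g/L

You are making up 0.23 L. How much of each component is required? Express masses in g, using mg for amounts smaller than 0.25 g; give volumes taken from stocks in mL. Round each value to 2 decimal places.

Working volume: 0.23 L.
hydrochloric acid: C1V1 = C2V2 → 25.6 mM × 230 mL ÷ 3580 mM = 1.64 mL
L-histidine: 0.837 g/L × 0.23 L = 0.19251 g = 192.51 mg
potassium sulfate: 4.71 g/L × 0.23 L = 1.08 g
dipotassium phosphate: 0.29% w/v = 2.9 g/L → 2.9 × 0.23 L = 0.67 g
trehalose: 2.33% w/v = 23.3 g/L → 23.3 × 0.23 L = 5.36 g
manganese chloride tetrahydrate: 46.4 mg/L × 0.23 L = 10.67 mg
L-methionine: 0.489 g/L × 0.23 L = 0.11247 g = 112.47 mg

hydrochloric acid 1.64 mL; L-histidine 192.51 mg; potassium sulfate 1.08 g; dipotassium phosphate 0.67 g; trehalose 5.36 g; manganese chloride tetrahydrate 10.67 mg; L-methionine 112.47 mg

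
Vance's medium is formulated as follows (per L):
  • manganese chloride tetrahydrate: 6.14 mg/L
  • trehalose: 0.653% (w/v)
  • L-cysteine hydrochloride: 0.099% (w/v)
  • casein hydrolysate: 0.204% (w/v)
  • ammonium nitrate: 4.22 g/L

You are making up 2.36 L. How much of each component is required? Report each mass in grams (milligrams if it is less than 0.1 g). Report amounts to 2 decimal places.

manganese chloride tetrahydrate 14.49 mg; trehalose 15.41 g; L-cysteine hydrochloride 2.34 g; casein hydrolysate 4.81 g; ammonium nitrate 9.96 g

Scale factor relative to 1 L: 2.36.
manganese chloride tetrahydrate: 6.14 mg/L × 2.36 L = 14.49 mg
trehalose: 0.653% w/v = 6.53 g/L → 6.53 × 2.36 L = 15.41 g
L-cysteine hydrochloride: 0.099 g per 100 mL × 2360 mL ÷ 100 = 2.34 g
casein hydrolysate: 0.204 g per 100 mL × 2360 mL ÷ 100 = 4.81 g
ammonium nitrate: 4.22 g/L × 2.36 L = 9.96 g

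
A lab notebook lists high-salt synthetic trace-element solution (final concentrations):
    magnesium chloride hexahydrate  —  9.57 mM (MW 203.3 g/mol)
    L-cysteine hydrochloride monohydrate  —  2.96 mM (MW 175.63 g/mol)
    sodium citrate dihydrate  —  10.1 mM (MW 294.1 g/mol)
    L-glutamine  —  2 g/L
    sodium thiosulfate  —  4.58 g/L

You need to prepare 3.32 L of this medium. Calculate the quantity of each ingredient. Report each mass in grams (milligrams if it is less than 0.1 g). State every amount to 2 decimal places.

magnesium chloride hexahydrate 6.46 g; L-cysteine hydrochloride monohydrate 1.73 g; sodium citrate dihydrate 9.86 g; L-glutamine 6.64 g; sodium thiosulfate 15.21 g

Working volume: 3.32 L.
magnesium chloride hexahydrate: 9.57 mmol/L × 203.3 g/mol × 3.32 L ÷ 1000 = 6.46 g
L-cysteine hydrochloride monohydrate: 2.96 mmol/L × 175.63 g/mol × 3.32 L ÷ 1000 = 1.73 g
sodium citrate dihydrate: 10.1 mmol/L × 294.1 g/mol × 3.32 L ÷ 1000 = 9.86 g
L-glutamine: 2 g/L × 3.32 L = 6.64 g
sodium thiosulfate: 4.58 g/L × 3.32 L = 15.21 g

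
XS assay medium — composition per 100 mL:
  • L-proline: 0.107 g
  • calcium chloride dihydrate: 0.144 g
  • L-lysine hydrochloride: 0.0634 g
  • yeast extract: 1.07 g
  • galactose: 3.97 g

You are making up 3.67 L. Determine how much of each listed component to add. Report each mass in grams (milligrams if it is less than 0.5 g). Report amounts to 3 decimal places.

Scale factor = 3670 mL / 100 mL = 36.7.
L-proline: 0.107 g × (3670 mL / 100 mL) = 3.927 g
calcium chloride dihydrate: 0.144 g × (3670 mL / 100 mL) = 5.285 g
L-lysine hydrochloride: 0.0634 g × (3670 mL / 100 mL) = 2.327 g
yeast extract: 1.07 g × (3670 mL / 100 mL) = 39.269 g
galactose: 3.97 g × (3670 mL / 100 mL) = 145.699 g

L-proline 3.927 g; calcium chloride dihydrate 5.285 g; L-lysine hydrochloride 2.327 g; yeast extract 39.269 g; galactose 145.699 g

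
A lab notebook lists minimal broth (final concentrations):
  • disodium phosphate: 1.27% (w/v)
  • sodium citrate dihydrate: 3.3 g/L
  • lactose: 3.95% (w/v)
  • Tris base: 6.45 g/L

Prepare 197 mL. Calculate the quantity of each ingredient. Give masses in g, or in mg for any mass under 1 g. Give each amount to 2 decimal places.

disodium phosphate 2.50 g; sodium citrate dihydrate 650.10 mg; lactose 7.78 g; Tris base 1.27 g

Target volume = 197 mL = 0.197 L.
disodium phosphate: 1.27% w/v = 12.7 g/L → 12.7 × 0.197 L = 2.50 g
sodium citrate dihydrate: 3.3 g/L × 0.197 L = 0.6501 g = 650.10 mg
lactose: 3.95% w/v = 39.5 g/L → 39.5 × 0.197 L = 7.78 g
Tris base: 6.45 g/L × 0.197 L = 1.27 g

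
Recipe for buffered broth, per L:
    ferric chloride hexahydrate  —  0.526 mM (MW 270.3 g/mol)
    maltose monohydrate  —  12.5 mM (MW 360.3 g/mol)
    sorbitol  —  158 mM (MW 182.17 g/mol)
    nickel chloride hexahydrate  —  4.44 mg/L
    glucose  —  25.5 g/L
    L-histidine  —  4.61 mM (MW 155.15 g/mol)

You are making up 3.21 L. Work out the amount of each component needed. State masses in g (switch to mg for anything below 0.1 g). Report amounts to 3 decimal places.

Working volume: 3.21 L.
ferric chloride hexahydrate: 0.526 mmol/L × 270.3 g/mol × 3.21 L ÷ 1000 = 0.456 g
maltose monohydrate: 12.5 mmol/L × 360.3 g/mol × 3.21 L ÷ 1000 = 14.457 g
sorbitol: 158 mmol/L × 182.17 g/mol × 3.21 L ÷ 1000 = 92.393 g
nickel chloride hexahydrate: 4.44 mg/L × 3.21 L = 14.252 mg
glucose: 25.5 g/L × 3.21 L = 81.855 g
L-histidine: 4.61 mmol/L × 155.15 g/mol × 3.21 L ÷ 1000 = 2.296 g

ferric chloride hexahydrate 0.456 g; maltose monohydrate 14.457 g; sorbitol 92.393 g; nickel chloride hexahydrate 14.252 mg; glucose 81.855 g; L-histidine 2.296 g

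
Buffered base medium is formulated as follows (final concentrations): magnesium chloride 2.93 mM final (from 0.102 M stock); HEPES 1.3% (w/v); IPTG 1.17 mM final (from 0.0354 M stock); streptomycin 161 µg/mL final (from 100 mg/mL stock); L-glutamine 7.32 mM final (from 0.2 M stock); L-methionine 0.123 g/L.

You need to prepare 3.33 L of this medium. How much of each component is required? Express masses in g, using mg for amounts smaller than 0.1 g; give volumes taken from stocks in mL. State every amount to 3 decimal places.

Working volume: 3.33 L.
magnesium chloride: V = C2·V2/C1 = 2.93 mM × 3330 mL ÷ 102 mM = 95.656 mL
HEPES: 1.3% w/v = 13 g/L → 13 × 3.33 L = 43.290 g
IPTG: dilute stock: 1.17 mM × 3330 mL ÷ 35.4 mM = 110.059 mL
streptomycin: V = C2·V2/C1 = 161 µg/mL × 3330 mL ÷ 100000 µg/mL = 5.361 mL
L-glutamine: dilute stock: 7.32 mM × 3330 mL ÷ 200 mM = 121.878 mL
L-methionine: 0.123 g/L × 3.33 L = 0.410 g

magnesium chloride 95.656 mL; HEPES 43.290 g; IPTG 110.059 mL; streptomycin 5.361 mL; L-glutamine 121.878 mL; L-methionine 0.410 g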